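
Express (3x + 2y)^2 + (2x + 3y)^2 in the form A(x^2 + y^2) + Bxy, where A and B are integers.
13(x^2 + y^2) + 24xy

Expanding: (3x + 2y)^2 = 9x^2 + 12xy + 4y^2
(2x + 3y)^2 = 4x^2 + 12xy + 9y^2
Sum = (9+4)(x^2+y^2) + 24xy = 13(x^2 + y^2) + 24xy
This is symmetric in x and y.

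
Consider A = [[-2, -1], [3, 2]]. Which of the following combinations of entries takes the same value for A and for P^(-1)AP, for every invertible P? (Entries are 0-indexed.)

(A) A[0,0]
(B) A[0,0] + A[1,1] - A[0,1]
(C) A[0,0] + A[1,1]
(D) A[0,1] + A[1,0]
C

A[0,0] + A[1,1] is the trace of A. By the cyclic property of the trace, tr(P^(-1)AP) = tr(APP^(-1)) = tr(A), so it is the same for every matrix similar to A.

The other combinations are not similarity invariants. For example, take P = [[1, -1], [0, 1]] (det P = 1), so P^(-1) = [[1, 1], [0, 1]] and
B = P^(-1)AP = [[1, 0], [3, -1]].
Evaluating each option on A and on B:
(A) A[0,0]: -2 for A, 1 for B -> changes
(B) A[0,0] + A[1,1] - A[0,1]: 1 for A, 0 for B -> changes
(C) A[0,0] + A[1,1]: 0 for A, 0 for B -> unchanged
(D) A[0,1] + A[1,0]: 2 for A, 3 for B -> changes

Only (C) A[0,0] + A[1,1] = 0 survives (and it does so for every P, not just this one), so it is the invariant.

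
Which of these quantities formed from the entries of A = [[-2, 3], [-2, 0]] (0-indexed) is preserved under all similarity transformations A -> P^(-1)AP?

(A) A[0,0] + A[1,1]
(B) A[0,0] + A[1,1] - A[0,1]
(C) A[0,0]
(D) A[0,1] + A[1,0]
A

A[0,0] + A[1,1] is the trace of A. By the cyclic property of the trace, tr(P^(-1)AP) = tr(APP^(-1)) = tr(A), so it is the same for every matrix similar to A.

The other combinations are not similarity invariants. For example, take P = [[1, 2], [0, 1]] (det P = 1), so P^(-1) = [[1, -2], [0, 1]] and
B = P^(-1)AP = [[2, 7], [-2, -4]].
Evaluating each option on A and on B:
(A) A[0,0] + A[1,1]: -2 for A, -2 for B -> unchanged
(B) A[0,0] + A[1,1] - A[0,1]: -5 for A, -9 for B -> changes
(C) A[0,0]: -2 for A, 2 for B -> changes
(D) A[0,1] + A[1,0]: 1 for A, 5 for B -> changes

Only (A) A[0,0] + A[1,1] = -2 survives (and it does so for every P, not just this one), so it is the invariant.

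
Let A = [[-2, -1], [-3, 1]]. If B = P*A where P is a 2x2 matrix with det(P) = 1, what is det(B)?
-5

By the multiplicative property of determinants, det(B) = det(P*A) = det(P) * det(A) = det(A),
so the determinant is invariant under multiplication by any determinant-1 matrix; we just need det(A).

det(A) = (-2)(1) - (-1)(-3) = -2 - 3 = -5

Therefore det(B) = 1 * (-5) = -5.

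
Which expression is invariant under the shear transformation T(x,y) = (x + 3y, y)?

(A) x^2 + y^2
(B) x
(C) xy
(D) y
D

Under the shear T(x,y) = (x + 3y, y):
Substitute the transformed coordinates into each option and compare with the original:
(A) x^2 + y^2  ->  (x + 3y)^2 + (y)^2 = x^2 + 6xy + 10y^2   [differs from x^2 + y^2: not invariant]
(B) x  ->  (x + 3y) = x + 3y   [differs from x: not invariant]
(C) xy  ->  (x + 3y)(y) = xy + 3y^2   [differs from xy: not invariant]
(D) y  ->  (y) = y   [equals y: invariant]

Only option (D), y, is unchanged by the transformation.
A horizontal shear moves points parallel to the x-axis, so the y-coordinate (and any function of y alone) is unchanged.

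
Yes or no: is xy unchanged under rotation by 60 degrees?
No

Applying rotation by 60 degrees: x' = x*cos(60 degrees) - y*sin(60 degrees) = x/2 - sqrt(3)y/2, y' = x*sin(60 degrees) + y*cos(60 degrees) = sqrt(3)x/2 + y/2

Substituting into xy:
(x/2 - sqrt(3)y/2)(sqrt(3)x/2 + y/2)
= sqrt(3)x^2/4 - xy/2 - sqrt(3)y^2/4

This differs from the original expression xy, so it is NOT invariant.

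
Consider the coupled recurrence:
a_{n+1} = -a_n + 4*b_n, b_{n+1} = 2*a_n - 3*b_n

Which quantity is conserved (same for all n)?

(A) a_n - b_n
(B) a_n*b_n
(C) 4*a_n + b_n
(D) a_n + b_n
D

Replace a_n by a_{n+1} = -a_n + 4*b_n and b_n by b_{n+1} = 2*a_n - 3*b_n in each option and simplify:
(A) a_n - b_n  ->  (-a_n + 4*b_n) - (2*a_n - 3*b_n) = -3*a_n + 7*b_n   [not conserved]
(B) a_n*b_n  ->  (-a_n + 4*b_n)*(2*a_n - 3*b_n) = -2*a_n^2 + 11*a_n*b_n - 12*b_n^2   [not conserved]
(C) 4*a_n + b_n  ->  4*(-a_n + 4*b_n) + (2*a_n - 3*b_n) = -2*a_n + 13*b_n   [not conserved]
(D) a_n + b_n  ->  (-a_n + 4*b_n) + (2*a_n - 3*b_n) = a_n + b_n   [conserved]

Only (D) a_n + b_n returns to itself after one step, so it is the conserved quantity.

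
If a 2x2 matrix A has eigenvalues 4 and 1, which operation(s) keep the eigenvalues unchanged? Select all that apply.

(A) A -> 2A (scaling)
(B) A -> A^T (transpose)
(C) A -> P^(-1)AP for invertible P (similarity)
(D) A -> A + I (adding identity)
B and C

Eigenvalues are preserved by:
1. Similarity transformations: A -> P^(-1)AP (same characteristic polynomial)
2. Transpose: A^T has the same eigenvalues as A

Eigenvalues are NOT preserved by:
- Adding identity: eigenvalues become 4+1, 1+1
- Scaling: eigenvalues become 8, 2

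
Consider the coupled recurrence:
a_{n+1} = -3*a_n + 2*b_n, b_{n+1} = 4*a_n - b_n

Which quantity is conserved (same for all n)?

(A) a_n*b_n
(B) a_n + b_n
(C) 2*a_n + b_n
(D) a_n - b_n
B

Replace a_n by a_{n+1} = -3*a_n + 2*b_n and b_n by b_{n+1} = 4*a_n - b_n in each option and simplify:
(A) a_n*b_n  ->  (-3*a_n + 2*b_n)*(4*a_n - b_n) = -12*a_n^2 + 11*a_n*b_n - 2*b_n^2   [not conserved]
(B) a_n + b_n  ->  (-3*a_n + 2*b_n) + (4*a_n - b_n) = a_n + b_n   [conserved]
(C) 2*a_n + b_n  ->  2*(-3*a_n + 2*b_n) + (4*a_n - b_n) = -2*a_n + 3*b_n   [not conserved]
(D) a_n - b_n  ->  (-3*a_n + 2*b_n) - (4*a_n - b_n) = -7*a_n + 3*b_n   [not conserved]

Only (B) a_n + b_n returns to itself after one step, so it is the conserved quantity.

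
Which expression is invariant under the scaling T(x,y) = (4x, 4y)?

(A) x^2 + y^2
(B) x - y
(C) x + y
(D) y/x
D

Under the uniform scaling T(x,y) = (4x, 4y):
Substitute the transformed coordinates into each option and compare with the original:
(A) x^2 + y^2  ->  (4x)^2 + (4y)^2 = 16x^2 + 16y^2   [differs from x^2 + y^2: not invariant]
(B) x - y  ->  (4x) - (4y) = 4x - 4y   [differs from x - y: not invariant]
(C) x + y  ->  (4x) + (4y) = 4x + 4y   [differs from x + y: not invariant]
(D) y/x  ->  (4y)/(4x) = y/x   [equals y/x: invariant]

Only option (D), y/x, is unchanged by the transformation.
The common factor 4 cancels in a ratio of coordinates, while sums, products and sums of squares pick up factors of 4 or 16.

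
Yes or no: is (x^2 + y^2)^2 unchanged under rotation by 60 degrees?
Yes

Applying rotation by 60 degrees: x' = x*cos(60 degrees) - y*sin(60 degrees) = x/2 - sqrt(3)y/2, y' = x*sin(60 degrees) + y*cos(60 degrees) = sqrt(3)x/2 + y/2

Substituting into (x^2 + y^2)^2:
((x/2 - sqrt(3)y/2)^2 + (sqrt(3)x/2 + y/2)^2)^2
= x^4 + 2x^2y^2 + y^4 = (x^2 + y^2)^2

This equals the original expression (x^2 + y^2)^2, so it IS invariant.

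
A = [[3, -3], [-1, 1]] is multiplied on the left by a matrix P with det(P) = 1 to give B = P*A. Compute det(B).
0

By the multiplicative property of determinants, det(B) = det(P*A) = det(P) * det(A) = det(A),
so the determinant is invariant under multiplication by any determinant-1 matrix; we just need det(A).

det(A) = (3)(1) - (-3)(-1) = 3 - 3 = 0

Therefore det(B) = 1 * 0 = 0.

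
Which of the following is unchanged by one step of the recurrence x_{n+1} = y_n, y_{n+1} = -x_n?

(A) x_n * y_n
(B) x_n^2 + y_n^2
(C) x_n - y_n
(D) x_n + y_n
B

For the recurrence x_{n+1} = y_n, y_{n+1} = -x_n:

x_{n+1}^2 + y_{n+1}^2 = y_n^2 + (-x_n)^2 = x_n^2 + y_n^2
The sum of squares is conserved (like energy in a harmonic oscillator).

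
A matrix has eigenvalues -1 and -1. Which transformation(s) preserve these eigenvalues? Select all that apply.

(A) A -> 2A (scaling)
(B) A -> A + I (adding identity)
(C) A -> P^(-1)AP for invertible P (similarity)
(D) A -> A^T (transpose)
C and D

Eigenvalues are preserved by:
1. Similarity transformations: A -> P^(-1)AP (same characteristic polynomial)
2. Transpose: A^T has the same eigenvalues as A

Eigenvalues are NOT preserved by:
- Adding identity: eigenvalues become -1+1, -1+1
- Scaling: eigenvalues become -2, -2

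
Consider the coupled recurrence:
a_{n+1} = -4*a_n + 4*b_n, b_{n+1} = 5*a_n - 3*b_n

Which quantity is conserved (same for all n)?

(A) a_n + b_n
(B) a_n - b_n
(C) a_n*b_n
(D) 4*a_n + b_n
A

Replace a_n by a_{n+1} = -4*a_n + 4*b_n and b_n by b_{n+1} = 5*a_n - 3*b_n in each option and simplify:
(A) a_n + b_n  ->  (-4*a_n + 4*b_n) + (5*a_n - 3*b_n) = a_n + b_n   [conserved]
(B) a_n - b_n  ->  (-4*a_n + 4*b_n) - (5*a_n - 3*b_n) = -9*a_n + 7*b_n   [not conserved]
(C) a_n*b_n  ->  (-4*a_n + 4*b_n)*(5*a_n - 3*b_n) = -20*a_n^2 + 32*a_n*b_n - 12*b_n^2   [not conserved]
(D) 4*a_n + b_n  ->  4*(-4*a_n + 4*b_n) + (5*a_n - 3*b_n) = -11*a_n + 13*b_n   [not conserved]

Only (A) a_n + b_n returns to itself after one step, so it is the conserved quantity.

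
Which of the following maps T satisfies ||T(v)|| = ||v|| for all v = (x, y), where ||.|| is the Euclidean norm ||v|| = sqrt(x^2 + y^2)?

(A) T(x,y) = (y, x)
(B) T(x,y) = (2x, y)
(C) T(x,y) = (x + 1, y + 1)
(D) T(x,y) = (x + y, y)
A

A transformation preserves a norm if ||T(v)|| = ||v|| for every v; a single vector where the norm changes rules an option out.

(A) T(x,y) = (y, x): preserves the norm -- it is an orthogonal map (a rotation/reflection), and (y)^2 + (x)^2 simplifies to x^2 + y^2.
(B) T(x,y) = (2x, y): v = (1, 0) has norm sqrt((1)^2 + (0)^2) = 1, but T(v) = (2, 0) has norm 2 -- not preserved.
(C) T(x,y) = (x + 1, y + 1): v = (1, 0) has norm sqrt((1)^2 + (0)^2) = 1, but T(v) = (2, 1) has norm sqrt(5) -- not preserved.
(D) T(x,y) = (x + y, y): v = (0, 1) has norm sqrt((0)^2 + (1)^2) = 1, but T(v) = (1, 1) has norm sqrt(2) -- not preserved.

Therefore the answer is (A).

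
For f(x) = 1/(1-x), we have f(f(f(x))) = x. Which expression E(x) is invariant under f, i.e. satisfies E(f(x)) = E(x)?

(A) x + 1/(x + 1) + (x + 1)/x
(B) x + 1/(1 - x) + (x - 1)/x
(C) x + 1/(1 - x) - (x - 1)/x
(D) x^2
B

Replace x by f(x) = 1/(1 - x) in each option and simplify. As a quick numerical cross-check, also compare E(4) with E(f(4)) = E(-1/3).

(A) x + 1/(x + 1) + (x + 1)/x  ->  (1/(1 - x)) + 1/((1/(1 - x)) + 1) + ((1/(1 - x)) + 1)/(1/(1 - x)) = (-x^3 + 6x^2 - 11x + 7)/(x^2 - 3x + 2); check: E(4) = 109/20 but E(-1/3) = -5/6.   [not invariant]
(B) x + 1/(1 - x) + (x - 1)/x  ->  (1/(1 - x)) + 1/(1 - (1/(1 - x))) + ((1/(1 - x)) - 1)/(1/(1 - x)), which simplifies back to x + 1/(1 - x) + (x - 1)/x; check: E(4) = 53/12, E(-1/3) = 53/12.   [invariant]
(C) x + 1/(1 - x) - (x - 1)/x  ->  (1/(1 - x)) + 1/(1 - (1/(1 - x))) - ((1/(1 - x)) - 1)/(1/(1 - x)) = (x^2(1 - x) - x + (x - 1)^2)/(x(x - 1)); check: E(4) = 35/12 but E(-1/3) = -43/12.   [not invariant]
(D) x^2  ->  (1/(1 - x))^2 = (x - 1)^(-2); check: E(4) = 16 but E(-1/3) = 1/9.   [not invariant]

Only (B) is unchanged. Indeed f(f(x)) = 1/(1 - 1/(1-x)) = (1-x)/(-x) = (x-1)/x, so E(x) = x + f(x) + f(f(x)) is the sum over the whole 3-cycle; applying f just permutes the three terms cyclically (x -> f(x) -> f(f(x)) -> x), leaving the sum unchanged.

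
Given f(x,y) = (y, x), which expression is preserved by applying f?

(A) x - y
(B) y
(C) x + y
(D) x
C

For f(x,y) = (y, x):
After applying f: x' = y, y' = x. So x' + y' = y + x = x + y.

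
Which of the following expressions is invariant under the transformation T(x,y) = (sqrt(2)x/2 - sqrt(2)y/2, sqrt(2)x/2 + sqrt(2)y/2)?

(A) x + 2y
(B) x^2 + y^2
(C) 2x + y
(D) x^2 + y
B

An expression E(x,y) is invariant under T if E(T(x,y)) = E(x,y). Here T(x,y) = (sqrt(2)x/2 - sqrt(2)y/2, sqrt(2)x/2 + sqrt(2)y/2).
Substitute the transformed coordinates into each option and compare with the original:
(A) x + 2y  ->  (sqrt(2)x/2 - sqrt(2)y/2) + 2(sqrt(2)x/2 + sqrt(2)y/2) = 3sqrt(2)x/2 + sqrt(2)y/2   [differs from x + 2y: not invariant]
(B) x^2 + y^2  ->  (sqrt(2)x/2 - sqrt(2)y/2)^2 + (sqrt(2)x/2 + sqrt(2)y/2)^2 = x^2 + y^2   [equals x^2 + y^2: invariant]
(C) 2x + y  ->  2(sqrt(2)x/2 - sqrt(2)y/2) + (sqrt(2)x/2 + sqrt(2)y/2) = 3sqrt(2)x/2 - sqrt(2)y/2   [differs from 2x + y: not invariant]
(D) x^2 + y  ->  (sqrt(2)x/2 - sqrt(2)y/2)^2 + (sqrt(2)x/2 + sqrt(2)y/2) = x^2/2 - xy + sqrt(2)x/2 + y^2/2 + sqrt(2)y/2   [differs from x^2 + y: not invariant]

Only option (B), x^2 + y^2, is unchanged by the transformation.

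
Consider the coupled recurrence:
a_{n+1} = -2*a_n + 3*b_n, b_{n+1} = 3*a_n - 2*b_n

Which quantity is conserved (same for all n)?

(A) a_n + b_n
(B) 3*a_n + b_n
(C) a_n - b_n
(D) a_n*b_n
A

Replace a_n by a_{n+1} = -2*a_n + 3*b_n and b_n by b_{n+1} = 3*a_n - 2*b_n in each option and simplify:
(A) a_n + b_n  ->  (-2*a_n + 3*b_n) + (3*a_n - 2*b_n) = a_n + b_n   [conserved]
(B) 3*a_n + b_n  ->  3*(-2*a_n + 3*b_n) + (3*a_n - 2*b_n) = -3*a_n + 7*b_n   [not conserved]
(C) a_n - b_n  ->  (-2*a_n + 3*b_n) - (3*a_n - 2*b_n) = -5*a_n + 5*b_n   [not conserved]
(D) a_n*b_n  ->  (-2*a_n + 3*b_n)*(3*a_n - 2*b_n) = -6*a_n^2 + 13*a_n*b_n - 6*b_n^2   [not conserved]

Only (A) a_n + b_n returns to itself after one step, so it is the conserved quantity.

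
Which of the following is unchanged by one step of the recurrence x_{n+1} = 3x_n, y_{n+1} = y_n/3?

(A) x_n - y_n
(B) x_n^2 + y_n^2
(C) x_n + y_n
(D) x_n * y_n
D

For the recurrence x_{n+1} = 3x_n, y_{n+1} = y_n/3:

x_{n+1} * y_{n+1} = (3x_n) * (y_n/3) = x_n * y_n
The product is conserved.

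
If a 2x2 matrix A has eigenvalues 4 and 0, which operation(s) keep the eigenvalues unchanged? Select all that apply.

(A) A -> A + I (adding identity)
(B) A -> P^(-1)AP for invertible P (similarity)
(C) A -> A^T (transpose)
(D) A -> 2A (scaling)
B and C

Eigenvalues are preserved by:
1. Similarity transformations: A -> P^(-1)AP (same characteristic polynomial)
2. Transpose: A^T has the same eigenvalues as A

Eigenvalues are NOT preserved by:
- Adding identity: eigenvalues become 4+1, 0+1
- Scaling: eigenvalues become 8, 0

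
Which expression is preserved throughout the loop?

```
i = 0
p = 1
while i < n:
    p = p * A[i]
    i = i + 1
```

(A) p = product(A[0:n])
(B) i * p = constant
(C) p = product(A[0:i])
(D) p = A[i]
C

A loop invariant must hold before the first iteration and be re-established by every execution of the body.

(C) p = product(A[0:i]): Initially i = 0 and p = 1 = product of the empty slice A[0:0]. If p = product(A[0:i]) holds at the top of an iteration, the body sets p to product(A[0:i]) * A[i] = product(A[0:i+1]) and then i to i+1, so the property is restored. At exit i = n, giving p = product(A[0:n]).

The other options fail:
(A) p = product(A[0:n]): false before the loop (p = 1, not the full product) -- it only becomes true at exit.
(B) i * p = constant: initially i * p = 0, but after one iteration it is 1 * A[0], which is nonzero in general.
(D) p = A[i]: after the first iteration p = A[0] but i = 1; in general p is a product of several elements, not a single one.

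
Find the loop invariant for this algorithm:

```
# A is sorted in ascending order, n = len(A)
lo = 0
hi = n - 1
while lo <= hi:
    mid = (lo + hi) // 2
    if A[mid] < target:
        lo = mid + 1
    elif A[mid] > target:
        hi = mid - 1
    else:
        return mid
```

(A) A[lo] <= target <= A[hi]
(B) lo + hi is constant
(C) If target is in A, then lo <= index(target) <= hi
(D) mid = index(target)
C

A loop invariant must hold before the first iteration and be re-established by every execution of the body.

(C) If target is in A, then lo <= index(target) <= hi: Before the loop [lo, hi] = [0, n-1] covers every index. When A[mid] < target, sortedness puts target strictly to the right of mid, so setting lo = mid + 1 keeps index(target) in [lo, hi]; symmetrically for hi = mid - 1. Hence 'if target is in A then lo <= index(target) <= hi' holds after every iteration, and when lo > hi it proves target is absent.

The other options fail:
(A) A[lo] <= target <= A[hi]: fails when target is not in A (e.g. target < A[0] already violates it before the loop), so it is not maintained in general.
(B) lo + hi is constant: each iteration moves exactly one of lo, hi, so lo + hi changes (e.g. 0 + (n-1) becomes (mid+1) + (n-1)).
(D) mid = index(target): mid is just the current probe; it equals index(target) only on the iteration that returns.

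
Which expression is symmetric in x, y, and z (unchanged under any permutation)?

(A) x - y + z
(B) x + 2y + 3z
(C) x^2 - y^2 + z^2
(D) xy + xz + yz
D

A symmetric expression is unchanged when the variables are permuted; here the transformation to test is the swap (x, y) -> (y, x).
A symmetric expression must survive every permutation; the single swap x <-> y already eliminates the distractors, and the keyed expression is also unchanged by x <-> z and y <-> z (each variable enters it in exactly the same way).
Substitute the transformed coordinates into each option and compare with the original:
(A) x - y + z  ->  (y) - (x) + z = -x + y + z   [differs from x - y + z: not invariant]
(B) x + 2y + 3z  ->  (y) + 2(x) + 3z = 2x + y + 3z   [differs from x + 2y + 3z: not invariant]
(C) x^2 - y^2 + z^2  ->  (y)^2 - (x)^2 + z^2 = -x^2 + y^2 + z^2   [differs from x^2 - y^2 + z^2: not invariant]
(D) xy + xz + yz  ->  (y)(x) + (y)z + (x)z = xy + xz + yz   [equals xy + xz + yz: invariant]

Only option (D), xy + xz + yz, is unchanged by the transformation.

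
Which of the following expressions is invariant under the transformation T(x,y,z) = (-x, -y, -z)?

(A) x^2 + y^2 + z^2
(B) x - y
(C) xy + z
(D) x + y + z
A

Apply T(x,y,z) = (-x, -y, -z) to each option, i.e. replace (x, y, z) by the transformed coordinates.
Substitute the transformed coordinates into each option and compare with the original:
(A) x^2 + y^2 + z^2  ->  (-x)^2 + (-y)^2 + (-z)^2 = x^2 + y^2 + z^2   [equals x^2 + y^2 + z^2: invariant]
(B) x - y  ->  (-x) - (-y) = -x + y   [differs from x - y: not invariant]
(C) xy + z  ->  (-x)(-y) + (-z) = xy - z   [differs from xy + z: not invariant]
(D) x + y + z  ->  (-x) + (-y) + (-z) = -x - y - z   [differs from x + y + z: not invariant]

Only option (A), x^2 + y^2 + z^2, is unchanged by the transformation.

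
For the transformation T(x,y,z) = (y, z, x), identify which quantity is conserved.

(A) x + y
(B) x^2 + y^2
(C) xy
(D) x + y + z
D

Apply T(x,y,z) = (y, z, x) to each option, i.e. replace (x, y, z) by the transformed coordinates.
Substitute the transformed coordinates into each option and compare with the original:
(A) x + y  ->  (y) + (z) = y + z   [differs from x + y: not invariant]
(B) x^2 + y^2  ->  (y)^2 + (z)^2 = y^2 + z^2   [differs from x^2 + y^2: not invariant]
(C) xy  ->  (y)(z) = yz   [differs from xy: not invariant]
(D) x + y + z  ->  (y) + (z) + (x) = x + y + z   [equals x + y + z: invariant]

Only option (D), x + y + z, is unchanged by the transformation.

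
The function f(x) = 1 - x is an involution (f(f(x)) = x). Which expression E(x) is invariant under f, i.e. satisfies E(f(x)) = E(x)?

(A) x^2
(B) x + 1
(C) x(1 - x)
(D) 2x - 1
C

Replace x by f(x) = 1 - x in each option and simplify. As a quick numerical cross-check, also compare E(4) with E(f(4)) = E(-3).

(A) x^2  ->  (1 - x)^2 = (x - 1)^2; check: E(4) = 16 but E(-3) = 9.   [not invariant]
(B) x + 1  ->  (1 - x) + 1 = 2 - x; check: E(4) = 5 but E(-3) = -2.   [not invariant]
(C) x(1 - x)  ->  (1 - x)(1 - (1 - x)), which simplifies back to x(1 - x); check: E(4) = -12, E(-3) = -12.   [invariant]
(D) 2x - 1  ->  2(1 - x) - 1 = 1 - 2x; check: E(4) = 7 but E(-3) = -7.   [not invariant]

Only (C) is unchanged. E is symmetric under swapping x with f(x) = 1 - x, which is exactly what an involution does.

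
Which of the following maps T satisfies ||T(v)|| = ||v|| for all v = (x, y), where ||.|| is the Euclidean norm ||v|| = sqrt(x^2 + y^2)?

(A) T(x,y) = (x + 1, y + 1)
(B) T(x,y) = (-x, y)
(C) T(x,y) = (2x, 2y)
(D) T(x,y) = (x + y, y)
B

A transformation preserves a norm if ||T(v)|| = ||v|| for every v; a single vector where the norm changes rules an option out.

(A) T(x,y) = (x + 1, y + 1): v = (1, 0) has norm sqrt((1)^2 + (0)^2) = 1, but T(v) = (2, 1) has norm sqrt(5) -- not preserved.
(B) T(x,y) = (-x, y): preserves the norm -- it is an orthogonal map (a rotation/reflection), and (-x)^2 + (y)^2 simplifies to x^2 + y^2.
(C) T(x,y) = (2x, 2y): v = (1, 0) has norm sqrt((1)^2 + (0)^2) = 1, but T(v) = (2, 0) has norm 2 -- not preserved.
(D) T(x,y) = (x + y, y): v = (0, 1) has norm sqrt((0)^2 + (1)^2) = 1, but T(v) = (1, 1) has norm sqrt(2) -- not preserved.

Therefore the answer is (B).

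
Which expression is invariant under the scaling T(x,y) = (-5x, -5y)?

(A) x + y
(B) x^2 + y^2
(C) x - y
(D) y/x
D

Under the uniform scaling T(x,y) = (-5x, -5y):
Substitute the transformed coordinates into each option and compare with the original:
(A) x + y  ->  (-5x) + (-5y) = -5x - 5y   [differs from x + y: not invariant]
(B) x^2 + y^2  ->  (-5x)^2 + (-5y)^2 = 25x^2 + 25y^2   [differs from x^2 + y^2: not invariant]
(C) x - y  ->  (-5x) - (-5y) = -5x + 5y   [differs from x - y: not invariant]
(D) y/x  ->  (-5y)/(-5x) = y/x   [equals y/x: invariant]

Only option (D), y/x, is unchanged by the transformation.
The common factor -5 cancels in a ratio of coordinates, while sums, products and sums of squares pick up factors of -5 or 25.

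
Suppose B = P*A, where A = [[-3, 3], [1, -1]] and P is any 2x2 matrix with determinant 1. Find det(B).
0

By the multiplicative property of determinants, det(B) = det(P*A) = det(P) * det(A) = det(A),
so the determinant is invariant under multiplication by any determinant-1 matrix; we just need det(A).

det(A) = (-3)(-1) - (3)(1) = 3 - 3 = 0

Therefore det(B) = 1 * 0 = 0.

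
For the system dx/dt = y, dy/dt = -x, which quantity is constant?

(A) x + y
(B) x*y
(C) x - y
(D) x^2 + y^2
D

A first integral I satisfies dI/dt = 0 along every solution. Differentiate each option and use the equation of motion:
(A) d/dt[x + y] = y + (-x) = y - x, not identically 0
(B) d/dt[x*y] = (dx/dt)y + x(dy/dt) = y^2 - x^2, not identically 0
(C) d/dt[x - y] = y - (-x) = x + y, not identically 0
(D) d/dt[x^2 + y^2] = 2x*dx/dt + 2y*dy/dt = 2x*y + 2y*(-x) = 0

Only (D) has zero time-derivative. So x^2 + y^2 (the squared radius; trajectories are circles) is the conserved quantity.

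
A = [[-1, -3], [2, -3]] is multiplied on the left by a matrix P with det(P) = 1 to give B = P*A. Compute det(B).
9

By the multiplicative property of determinants, det(B) = det(P*A) = det(P) * det(A) = det(A),
so the determinant is invariant under multiplication by any determinant-1 matrix; we just need det(A).

det(A) = (-1)(-3) - (-3)(2) = 3 - (-6) = 9

Therefore det(B) = 1 * 9 = 9.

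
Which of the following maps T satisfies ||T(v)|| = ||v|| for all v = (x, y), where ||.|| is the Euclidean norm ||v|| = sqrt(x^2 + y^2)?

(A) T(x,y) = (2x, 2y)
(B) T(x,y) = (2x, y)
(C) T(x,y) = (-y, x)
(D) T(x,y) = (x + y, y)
C

A transformation preserves a norm if ||T(v)|| = ||v|| for every v; a single vector where the norm changes rules an option out.

(A) T(x,y) = (2x, 2y): v = (1, 0) has norm sqrt((1)^2 + (0)^2) = 1, but T(v) = (2, 0) has norm 2 -- not preserved.
(B) T(x,y) = (2x, y): v = (1, 0) has norm sqrt((1)^2 + (0)^2) = 1, but T(v) = (2, 0) has norm 2 -- not preserved.
(C) T(x,y) = (-y, x): preserves the norm -- it is an orthogonal map (a rotation/reflection), and (-y)^2 + (x)^2 simplifies to x^2 + y^2.
(D) T(x,y) = (x + y, y): v = (0, 1) has norm sqrt((0)^2 + (1)^2) = 1, but T(v) = (1, 1) has norm sqrt(2) -- not preserved.

Therefore the answer is (C).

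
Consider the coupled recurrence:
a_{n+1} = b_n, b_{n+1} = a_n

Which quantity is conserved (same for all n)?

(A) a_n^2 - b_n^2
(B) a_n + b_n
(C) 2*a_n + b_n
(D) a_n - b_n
B

Replace a_n by a_{n+1} = b_n and b_n by b_{n+1} = a_n in each option and simplify:
(A) a_n^2 - b_n^2  ->  (b_n)^2 - (a_n)^2 = -a_n^2 + b_n^2   [not conserved]
(B) a_n + b_n  ->  (b_n) + (a_n) = a_n + b_n   [conserved]
(C) 2*a_n + b_n  ->  2*(b_n) + (a_n) = a_n + 2*b_n   [not conserved]
(D) a_n - b_n  ->  (b_n) - (a_n) = -a_n + b_n   [not conserved]

Only (B) a_n + b_n returns to itself after one step, so it is the conserved quantity.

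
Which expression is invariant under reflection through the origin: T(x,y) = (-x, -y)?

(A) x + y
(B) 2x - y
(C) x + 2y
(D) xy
D

The map is reflection through the origin: T(x,y) = (-x, -y).
Substitute the transformed coordinates into each option and compare with the original:
(A) x + y  ->  (-x) + (-y) = -x - y   [differs from x + y: not invariant]
(B) 2x - y  ->  2(-x) - (-y) = -2x + y   [differs from 2x - y: not invariant]
(C) x + 2y  ->  (-x) + 2(-y) = -x - 2y   [differs from x + 2y: not invariant]
(D) xy  ->  (-x)(-y) = xy   [equals xy: invariant]

Only option (D), xy, is unchanged by the transformation.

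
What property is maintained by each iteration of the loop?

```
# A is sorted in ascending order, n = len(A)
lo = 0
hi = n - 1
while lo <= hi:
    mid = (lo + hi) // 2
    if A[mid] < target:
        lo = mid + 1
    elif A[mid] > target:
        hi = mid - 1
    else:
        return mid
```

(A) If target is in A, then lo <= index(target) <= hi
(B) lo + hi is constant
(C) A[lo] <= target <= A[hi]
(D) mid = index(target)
A

A loop invariant must hold before the first iteration and be re-established by every execution of the body.

(A) If target is in A, then lo <= index(target) <= hi: Before the loop [lo, hi] = [0, n-1] covers every index. When A[mid] < target, sortedness puts target strictly to the right of mid, so setting lo = mid + 1 keeps index(target) in [lo, hi]; symmetrically for hi = mid - 1. Hence 'if target is in A then lo <= index(target) <= hi' holds after every iteration, and when lo > hi it proves target is absent.

The other options fail:
(B) lo + hi is constant: each iteration moves exactly one of lo, hi, so lo + hi changes (e.g. 0 + (n-1) becomes (mid+1) + (n-1)).
(C) A[lo] <= target <= A[hi]: fails when target is not in A (e.g. target < A[0] already violates it before the loop), so it is not maintained in general.
(D) mid = index(target): mid is just the current probe; it equals index(target) only on the iteration that returns.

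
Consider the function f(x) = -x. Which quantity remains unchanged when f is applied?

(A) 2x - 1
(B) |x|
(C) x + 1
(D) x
B

For f(x) = -x:
Applying f replaces x by -x. Since |-x| = |x|, the absolute value is unchanged by f, whereas x -> -x, 2x - 1 -> -2x - 1 and x + 1 -> -x + 1 all change.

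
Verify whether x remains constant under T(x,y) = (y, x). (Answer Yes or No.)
No

Substitute T(x,y) = (y, x) into the expression and compare with the original.

Original: x
After applying T: (y) = y

This differs from the original x (difference: -x + y), so the expression is NOT invariant.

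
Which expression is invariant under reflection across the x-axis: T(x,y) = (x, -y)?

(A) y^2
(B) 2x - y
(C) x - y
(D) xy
A

The map is reflection across the x-axis: T(x,y) = (x, -y).
Substitute the transformed coordinates into each option and compare with the original:
(A) y^2  ->  (-y)^2 = y^2   [equals y^2: invariant]
(B) 2x - y  ->  2(x) - (-y) = 2x + y   [differs from 2x - y: not invariant]
(C) x - y  ->  (x) - (-y) = x + y   [differs from x - y: not invariant]
(D) xy  ->  (x)(-y) = -xy   [differs from xy: not invariant]

Only option (A), y^2, is unchanged by the transformation.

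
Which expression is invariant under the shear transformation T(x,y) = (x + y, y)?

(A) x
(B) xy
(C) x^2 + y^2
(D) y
D

Under the shear T(x,y) = (x + y, y):
Substitute the transformed coordinates into each option and compare with the original:
(A) x  ->  (x + y) = x + y   [differs from x: not invariant]
(B) xy  ->  (x + y)(y) = xy + y^2   [differs from xy: not invariant]
(C) x^2 + y^2  ->  (x + y)^2 + (y)^2 = x^2 + 2xy + 2y^2   [differs from x^2 + y^2: not invariant]
(D) y  ->  (y) = y   [equals y: invariant]

Only option (D), y, is unchanged by the transformation.
A horizontal shear moves points parallel to the x-axis, so the y-coordinate (and any function of y alone) is unchanged.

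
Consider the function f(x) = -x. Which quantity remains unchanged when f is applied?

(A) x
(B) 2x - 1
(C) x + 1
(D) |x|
D

For f(x) = -x:
Applying f replaces x by -x. Since |-x| = |x|, the absolute value is unchanged by f, whereas x -> -x, 2x - 1 -> -2x - 1 and x + 1 -> -x + 1 all change.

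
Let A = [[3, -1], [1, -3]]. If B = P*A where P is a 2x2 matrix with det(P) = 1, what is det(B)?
-8

By the multiplicative property of determinants, det(B) = det(P*A) = det(P) * det(A) = det(A),
so the determinant is invariant under multiplication by any determinant-1 matrix; we just need det(A).

det(A) = (3)(-3) - (-1)(1) = -9 - (-1) = -8

Therefore det(B) = 1 * (-8) = -8.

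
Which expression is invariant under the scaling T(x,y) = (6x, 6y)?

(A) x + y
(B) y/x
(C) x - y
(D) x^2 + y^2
B

Under the uniform scaling T(x,y) = (6x, 6y):
Substitute the transformed coordinates into each option and compare with the original:
(A) x + y  ->  (6x) + (6y) = 6x + 6y   [differs from x + y: not invariant]
(B) y/x  ->  (6y)/(6x) = y/x   [equals y/x: invariant]
(C) x - y  ->  (6x) - (6y) = 6x - 6y   [differs from x - y: not invariant]
(D) x^2 + y^2  ->  (6x)^2 + (6y)^2 = 36x^2 + 36y^2   [differs from x^2 + y^2: not invariant]

Only option (B), y/x, is unchanged by the transformation.
The common factor 6 cancels in a ratio of coordinates, while sums, products and sums of squares pick up factors of 6 or 36.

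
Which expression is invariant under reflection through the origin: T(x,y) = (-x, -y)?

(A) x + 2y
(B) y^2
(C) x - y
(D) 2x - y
B

The map is reflection through the origin: T(x,y) = (-x, -y).
Substitute the transformed coordinates into each option and compare with the original:
(A) x + 2y  ->  (-x) + 2(-y) = -x - 2y   [differs from x + 2y: not invariant]
(B) y^2  ->  (-y)^2 = y^2   [equals y^2: invariant]
(C) x - y  ->  (-x) - (-y) = -x + y   [differs from x - y: not invariant]
(D) 2x - y  ->  2(-x) - (-y) = -2x + y   [differs from 2x - y: not invariant]

Only option (B), y^2, is unchanged by the transformation.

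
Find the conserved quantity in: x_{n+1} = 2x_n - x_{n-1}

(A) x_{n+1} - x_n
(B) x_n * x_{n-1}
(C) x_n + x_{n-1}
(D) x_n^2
A

For the recurrence x_{n+1} = 2x_n - x_{n-1}:

If x_{n+1} = 2x_n - x_{n-1}, then:
x_{n+1} - x_n = x_n - x_{n-1}
The first difference is constant throughout the sequence.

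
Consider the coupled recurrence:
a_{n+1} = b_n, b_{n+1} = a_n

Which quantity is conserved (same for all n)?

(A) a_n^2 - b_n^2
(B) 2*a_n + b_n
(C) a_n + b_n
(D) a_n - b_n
C

Replace a_n by a_{n+1} = b_n and b_n by b_{n+1} = a_n in each option and simplify:
(A) a_n^2 - b_n^2  ->  (b_n)^2 - (a_n)^2 = -a_n^2 + b_n^2   [not conserved]
(B) 2*a_n + b_n  ->  2*(b_n) + (a_n) = a_n + 2*b_n   [not conserved]
(C) a_n + b_n  ->  (b_n) + (a_n) = a_n + b_n   [conserved]
(D) a_n - b_n  ->  (b_n) - (a_n) = -a_n + b_n   [not conserved]

Only (C) a_n + b_n returns to itself after one step, so it is the conserved quantity.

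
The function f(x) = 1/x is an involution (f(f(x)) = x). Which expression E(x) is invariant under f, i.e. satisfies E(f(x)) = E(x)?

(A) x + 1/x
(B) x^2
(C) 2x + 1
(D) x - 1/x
A

Replace x by f(x) = 1/x in each option and simplify. As a quick numerical cross-check, also compare E(5) with E(f(5)) = E(1/5).

(A) x + 1/x  ->  (1/x) + 1/(1/x), which simplifies back to x + 1/x; check: E(5) = 26/5, E(1/5) = 26/5.   [invariant]
(B) x^2  ->  (1/x)^2 = x^(-2); check: E(5) = 25 but E(1/5) = 1/25.   [not invariant]
(C) 2x + 1  ->  2(1/x) + 1 = (x + 2)/x; check: E(5) = 11 but E(1/5) = 7/5.   [not invariant]
(D) x - 1/x  ->  (1/x) - 1/(1/x) = -x + 1/x; check: E(5) = 24/5 but E(1/5) = -24/5.   [not invariant]

Only (A) is unchanged. E is symmetric under swapping x with f(x) = 1/x, which is exactly what an involution does.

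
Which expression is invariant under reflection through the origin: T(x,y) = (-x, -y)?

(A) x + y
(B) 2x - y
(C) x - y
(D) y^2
D

The map is reflection through the origin: T(x,y) = (-x, -y).
Substitute the transformed coordinates into each option and compare with the original:
(A) x + y  ->  (-x) + (-y) = -x - y   [differs from x + y: not invariant]
(B) 2x - y  ->  2(-x) - (-y) = -2x + y   [differs from 2x - y: not invariant]
(C) x - y  ->  (-x) - (-y) = -x + y   [differs from x - y: not invariant]
(D) y^2  ->  (-y)^2 = y^2   [equals y^2: invariant]

Only option (D), y^2, is unchanged by the transformation.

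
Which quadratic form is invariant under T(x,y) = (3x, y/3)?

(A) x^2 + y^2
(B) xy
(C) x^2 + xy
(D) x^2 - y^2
B

T multiplies x by 3 and divides y by 3.
Substitute the transformed coordinates into each option and compare with the original:
(A) x^2 + y^2  ->  (3x)^2 + (y/3)^2 = 9x^2 + y^2/9   [differs from x^2 + y^2: not invariant]
(B) xy  ->  (3x)(y/3) = xy   [equals xy: invariant]
(C) x^2 + xy  ->  (3x)^2 + (3x)(y/3) = 9x^2 + xy   [differs from x^2 + xy: not invariant]
(D) x^2 - y^2  ->  (3x)^2 - (y/3)^2 = 9x^2 - y^2/9   [differs from x^2 - y^2: not invariant]

Only option (B), xy, is unchanged by the transformation.
The factors 3 and 1/3 cancel only in the pure product xy.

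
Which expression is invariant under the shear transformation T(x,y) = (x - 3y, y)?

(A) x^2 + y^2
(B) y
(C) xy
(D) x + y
B

Under the shear T(x,y) = (x - 3y, y):
Substitute the transformed coordinates into each option and compare with the original:
(A) x^2 + y^2  ->  (x - 3y)^2 + (y)^2 = x^2 - 6xy + 10y^2   [differs from x^2 + y^2: not invariant]
(B) y  ->  (y) = y   [equals y: invariant]
(C) xy  ->  (x - 3y)(y) = xy - 3y^2   [differs from xy: not invariant]
(D) x + y  ->  (x - 3y) + (y) = x - 2y   [differs from x + y: not invariant]

Only option (B), y, is unchanged by the transformation.
A horizontal shear moves points parallel to the x-axis, so the y-coordinate (and any function of y alone) is unchanged.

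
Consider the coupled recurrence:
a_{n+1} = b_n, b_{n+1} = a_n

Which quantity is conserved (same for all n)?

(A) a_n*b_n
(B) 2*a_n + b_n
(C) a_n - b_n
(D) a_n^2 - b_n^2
A

Replace a_n by a_{n+1} = b_n and b_n by b_{n+1} = a_n in each option and simplify:
(A) a_n*b_n  ->  (b_n)*(a_n) = a_n*b_n   [conserved]
(B) 2*a_n + b_n  ->  2*(b_n) + (a_n) = a_n + 2*b_n   [not conserved]
(C) a_n - b_n  ->  (b_n) - (a_n) = -a_n + b_n   [not conserved]
(D) a_n^2 - b_n^2  ->  (b_n)^2 - (a_n)^2 = -a_n^2 + b_n^2   [not conserved]

Only (A) a_n*b_n returns to itself after one step, so it is the conserved quantity.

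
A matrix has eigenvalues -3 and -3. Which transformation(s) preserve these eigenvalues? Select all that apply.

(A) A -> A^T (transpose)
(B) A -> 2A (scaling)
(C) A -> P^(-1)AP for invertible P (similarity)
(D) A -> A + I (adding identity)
A and C

Eigenvalues are preserved by:
1. Similarity transformations: A -> P^(-1)AP (same characteristic polynomial)
2. Transpose: A^T has the same eigenvalues as A

Eigenvalues are NOT preserved by:
- Adding identity: eigenvalues become -3+1, -3+1
- Scaling: eigenvalues become -6, -6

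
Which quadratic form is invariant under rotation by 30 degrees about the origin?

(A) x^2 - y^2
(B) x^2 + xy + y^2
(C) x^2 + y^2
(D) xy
C

Rotation by 30 degrees sends (x, y) to (sqrt(3)x/2 - y/2, x/2 + sqrt(3)y/2).
Substitute the transformed coordinates into each option and compare with the original:
(A) x^2 - y^2  ->  (sqrt(3)x/2 - y/2)^2 - (x/2 + sqrt(3)y/2)^2 = x^2/2 - sqrt(3)xy - y^2/2   [differs from x^2 - y^2: not invariant]
(B) x^2 + xy + y^2  ->  (sqrt(3)x/2 - y/2)^2 + (sqrt(3)x/2 - y/2)(x/2 + sqrt(3)y/2) + (x/2 + sqrt(3)y/2)^2 = sqrt(3)x^2/4 + x^2 + xy/2 - sqrt(3)y^2/4 + y^2   [differs from x^2 + xy + y^2: not invariant]
(C) x^2 + y^2  ->  (sqrt(3)x/2 - y/2)^2 + (x/2 + sqrt(3)y/2)^2 = x^2 + y^2   [equals x^2 + y^2: invariant]
(D) xy  ->  (sqrt(3)x/2 - y/2)(x/2 + sqrt(3)y/2) = sqrt(3)x^2/4 + xy/2 - sqrt(3)y^2/4   [differs from xy: not invariant]

Only option (C), x^2 + y^2, is unchanged by the transformation.
x^2 + y^2 is the squared distance from the origin, which rotations preserve.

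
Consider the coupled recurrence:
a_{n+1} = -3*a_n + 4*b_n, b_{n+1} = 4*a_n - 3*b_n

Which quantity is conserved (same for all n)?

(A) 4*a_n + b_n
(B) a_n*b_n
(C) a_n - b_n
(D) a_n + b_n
D

Replace a_n by a_{n+1} = -3*a_n + 4*b_n and b_n by b_{n+1} = 4*a_n - 3*b_n in each option and simplify:
(A) 4*a_n + b_n  ->  4*(-3*a_n + 4*b_n) + (4*a_n - 3*b_n) = -8*a_n + 13*b_n   [not conserved]
(B) a_n*b_n  ->  (-3*a_n + 4*b_n)*(4*a_n - 3*b_n) = -12*a_n^2 + 25*a_n*b_n - 12*b_n^2   [not conserved]
(C) a_n - b_n  ->  (-3*a_n + 4*b_n) - (4*a_n - 3*b_n) = -7*a_n + 7*b_n   [not conserved]
(D) a_n + b_n  ->  (-3*a_n + 4*b_n) + (4*a_n - 3*b_n) = a_n + b_n   [conserved]

Only (D) a_n + b_n returns to itself after one step, so it is the conserved quantity.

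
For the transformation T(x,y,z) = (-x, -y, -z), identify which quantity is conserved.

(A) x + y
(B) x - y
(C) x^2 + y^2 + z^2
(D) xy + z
C

Apply T(x,y,z) = (-x, -y, -z) to each option, i.e. replace (x, y, z) by the transformed coordinates.
Substitute the transformed coordinates into each option and compare with the original:
(A) x + y  ->  (-x) + (-y) = -x - y   [differs from x + y: not invariant]
(B) x - y  ->  (-x) - (-y) = -x + y   [differs from x - y: not invariant]
(C) x^2 + y^2 + z^2  ->  (-x)^2 + (-y)^2 + (-z)^2 = x^2 + y^2 + z^2   [equals x^2 + y^2 + z^2: invariant]
(D) xy + z  ->  (-x)(-y) + (-z) = xy - z   [differs from xy + z: not invariant]

Only option (C), x^2 + y^2 + z^2, is unchanged by the transformation.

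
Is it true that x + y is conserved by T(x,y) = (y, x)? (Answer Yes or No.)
Yes

Substitute T(x,y) = (y, x) into the expression and compare with the original.

Original: x + y
After applying T: (y) + (x) = x + y

This is identical to the original x + y, so the expression is invariant.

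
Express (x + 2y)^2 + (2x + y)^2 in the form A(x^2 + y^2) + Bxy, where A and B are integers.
5(x^2 + y^2) + 8xy

Expanding: (x + 2y)^2 = x^2 + 4xy + 4y^2
(2x + y)^2 = 4x^2 + 4xy + y^2
Sum = (1+4)(x^2+y^2) + 8xy = 5(x^2 + y^2) + 8xy
This is symmetric in x and y.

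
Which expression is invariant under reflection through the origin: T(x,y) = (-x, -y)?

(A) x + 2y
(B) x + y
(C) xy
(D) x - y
C

The map is reflection through the origin: T(x,y) = (-x, -y).
Substitute the transformed coordinates into each option and compare with the original:
(A) x + 2y  ->  (-x) + 2(-y) = -x - 2y   [differs from x + 2y: not invariant]
(B) x + y  ->  (-x) + (-y) = -x - y   [differs from x + y: not invariant]
(C) xy  ->  (-x)(-y) = xy   [equals xy: invariant]
(D) x - y  ->  (-x) - (-y) = -x + y   [differs from x - y: not invariant]

Only option (C), xy, is unchanged by the transformation.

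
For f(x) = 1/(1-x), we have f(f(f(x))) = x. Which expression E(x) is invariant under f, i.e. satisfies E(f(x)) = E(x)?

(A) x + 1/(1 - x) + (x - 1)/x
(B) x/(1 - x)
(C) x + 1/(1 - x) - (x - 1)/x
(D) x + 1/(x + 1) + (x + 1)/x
A

Replace x by f(x) = 1/(1 - x) in each option and simplify. As a quick numerical cross-check, also compare E(5) with E(f(5)) = E(-1/4).

(A) x + 1/(1 - x) + (x - 1)/x  ->  (1/(1 - x)) + 1/(1 - (1/(1 - x))) + ((1/(1 - x)) - 1)/(1/(1 - x)), which simplifies back to x + 1/(1 - x) + (x - 1)/x; check: E(5) = 111/20, E(-1/4) = 111/20.   [invariant]
(B) x/(1 - x)  ->  (1/(1 - x))/(1 - (1/(1 - x))) = -1/x; check: E(5) = -5/4 but E(-1/4) = -1/5.   [not invariant]
(C) x + 1/(1 - x) - (x - 1)/x  ->  (1/(1 - x)) + 1/(1 - (1/(1 - x))) - ((1/(1 - x)) - 1)/(1/(1 - x)) = (x^2(1 - x) - x + (x - 1)^2)/(x(x - 1)); check: E(5) = 79/20 but E(-1/4) = -89/20.   [not invariant]
(D) x + 1/(x + 1) + (x + 1)/x  ->  (1/(1 - x)) + 1/((1/(1 - x)) + 1) + ((1/(1 - x)) + 1)/(1/(1 - x)) = (-x^3 + 6x^2 - 11x + 7)/(x^2 - 3x + 2); check: E(5) = 191/30 but E(-1/4) = -23/12.   [not invariant]

Only (A) is unchanged. Indeed f(f(x)) = 1/(1 - 1/(1-x)) = (1-x)/(-x) = (x-1)/x, so E(x) = x + f(x) + f(f(x)) is the sum over the whole 3-cycle; applying f just permutes the three terms cyclically (x -> f(x) -> f(f(x)) -> x), leaving the sum unchanged.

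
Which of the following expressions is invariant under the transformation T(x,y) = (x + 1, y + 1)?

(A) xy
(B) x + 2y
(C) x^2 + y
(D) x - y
D

An expression E(x,y) is invariant under T if E(T(x,y)) = E(x,y). Here T(x,y) = (x + 1, y + 1).
Substitute the transformed coordinates into each option and compare with the original:
(A) xy  ->  (x + 1)(y + 1) = xy + x + y + 1   [differs from xy: not invariant]
(B) x + 2y  ->  (x + 1) + 2(y + 1) = x + 2y + 3   [differs from x + 2y: not invariant]
(C) x^2 + y  ->  (x + 1)^2 + (y + 1) = x^2 + 2x + y + 2   [differs from x^2 + y: not invariant]
(D) x - y  ->  (x + 1) - (y + 1) = x - y   [equals x - y: invariant]

Only option (D), x - y, is unchanged by the transformation.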